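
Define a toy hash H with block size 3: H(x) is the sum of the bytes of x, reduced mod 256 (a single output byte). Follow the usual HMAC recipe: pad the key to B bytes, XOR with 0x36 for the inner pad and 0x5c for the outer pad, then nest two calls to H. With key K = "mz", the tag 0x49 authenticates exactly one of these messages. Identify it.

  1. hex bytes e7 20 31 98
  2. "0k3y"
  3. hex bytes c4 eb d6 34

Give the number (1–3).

3

Key "mz" = 6d 7a is 2 bytes ≤ B = 3; zero-pad to 3 bytes: K' = 6d 7a 00.
K' ⊕ ipad = 5b 4c 36; K' ⊕ opad = 31 26 5c.
m1: inner = H(5b 4c 36 e7 20 31 98) = ad; tag = H(31 26 5c ad) = 60
m2: inner = H(5b 4c 36 30 6b 33 79) = 24; tag = H(31 26 5c 24) = d7
m3: inner = H(5b 4c 36 c4 eb d6 34) = 96; tag = H(31 26 5c 96) = 49 ← matches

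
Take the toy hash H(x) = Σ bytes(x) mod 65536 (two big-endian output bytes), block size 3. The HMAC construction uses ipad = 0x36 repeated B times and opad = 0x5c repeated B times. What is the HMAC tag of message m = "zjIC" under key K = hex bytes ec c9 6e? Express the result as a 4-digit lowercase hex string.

021b

Key hex bytes ec c9 6e is exactly B = 3 bytes: K' = ec c9 6e.
K' ⊕ ipad = da ff 58.  K' ⊕ opad = b0 95 32.
Inner input = (K'⊕ipad) ∥ m = da ff 58 ∥ 7a 6a 49 43.
Inner hash: sum = 218+255+88+122+106+73+67 = 929 → 03 a1.
Outer input = (K'⊕opad) ∥ inner = b0 95 32 ∥ 03 a1.
Outer hash (tag): sum = 176+149+50+3+161 = 539 → 02 1b.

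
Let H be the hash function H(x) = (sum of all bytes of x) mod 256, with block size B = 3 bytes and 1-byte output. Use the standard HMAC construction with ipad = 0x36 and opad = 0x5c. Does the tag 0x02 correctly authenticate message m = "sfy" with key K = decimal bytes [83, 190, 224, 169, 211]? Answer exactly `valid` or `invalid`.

Key decimal bytes [83, 190, 224, 169, 211] = 53 be e0 a9 d3 is 5 bytes > B = 3, so hash it first: H(key) = 6d, then zero-pad to 3 bytes: K' = 6d 00 00.
K' ⊕ ipad = 5b 36 36; K' ⊕ opad = 31 5c 5c.
Inner hash: sum = 91+54+54+115+102+121 = 537; mod 256 = 25 → 19.
Outer hash (recomputed tag): sum = 49+92+92+25 = 258; mod 256 = 2 → 02.
Recomputed tag = 02; claimed = 02 → match.

valid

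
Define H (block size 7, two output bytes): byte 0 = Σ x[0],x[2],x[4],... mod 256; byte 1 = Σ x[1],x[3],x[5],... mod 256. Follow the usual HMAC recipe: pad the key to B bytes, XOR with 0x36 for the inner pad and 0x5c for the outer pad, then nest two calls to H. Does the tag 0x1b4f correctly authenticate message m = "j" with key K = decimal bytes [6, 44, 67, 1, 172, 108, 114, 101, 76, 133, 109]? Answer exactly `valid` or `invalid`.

Key decimal bytes [6, 44, 67, 1, 172, 108, 114, 101, 76, 133, 109] = 06 2c 43 01 ac 6c 72 65 4c 85 6d is 11 bytes > B = 7, so hash it first: H(key) = 20 83, then zero-pad to 7 bytes: K' = 20 83 00 00 00 00 00.
K' ⊕ ipad = 16 b5 36 36 36 36 36; K' ⊕ opad = 7c df 5c 5c 5c 5c 5c.
Inner hash: even-index sum = 184 mod 256 = 184; odd-index sum = 395 mod 256 = 139 → b8 8b.
Outer hash (recomputed tag): even-index sum = 539 mod 256 = 27; odd-index sum = 591 mod 256 = 79 → 1b 4f.
Recomputed tag = 1b4f; claimed = 1b4f → match.

valid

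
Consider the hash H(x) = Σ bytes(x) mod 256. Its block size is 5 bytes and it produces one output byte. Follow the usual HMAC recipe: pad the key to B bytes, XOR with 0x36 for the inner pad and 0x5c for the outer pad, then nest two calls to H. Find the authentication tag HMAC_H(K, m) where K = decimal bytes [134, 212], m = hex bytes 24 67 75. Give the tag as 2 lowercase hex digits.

Key decimal bytes [134, 212] = 86 d4 is 2 bytes ≤ B = 5; zero-pad to 5 bytes: K' = 86 d4 00 00 00.
K' ⊕ ipad = b0 e2 36 36 36.  K' ⊕ opad = da 88 5c 5c 5c.
Inner input = (K'⊕ipad) ∥ m = b0 e2 36 36 36 ∥ 24 67 75.
Inner hash: sum = 176+226+54+54+54+36+103+117 = 820; mod 256 = 52 → 34.
Outer input = (K'⊕opad) ∥ inner = da 88 5c 5c 5c ∥ 34.
Outer hash (tag): sum = 218+136+92+92+92+52 = 682; mod 256 = 170 → aa.

aa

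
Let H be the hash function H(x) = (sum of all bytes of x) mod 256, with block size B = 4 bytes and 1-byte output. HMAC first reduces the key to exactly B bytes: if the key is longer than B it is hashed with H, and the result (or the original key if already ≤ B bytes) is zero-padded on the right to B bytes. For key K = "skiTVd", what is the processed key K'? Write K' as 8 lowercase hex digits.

|K| = 6 > B = 4, so first hash the key.
H(K): sum = 115+107+105+84+86+100 = 597; mod 256 = 85 → 55.
Zero-pad H(K) = 55 to 4 bytes: K' = 55 00 00 00.

55000000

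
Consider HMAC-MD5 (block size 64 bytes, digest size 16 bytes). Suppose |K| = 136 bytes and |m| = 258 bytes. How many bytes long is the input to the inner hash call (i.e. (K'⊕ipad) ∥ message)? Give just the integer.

Key is 136 > 64 bytes, so it is hashed to 16 bytes then zero-padded to 64: |K'| = 64.
Inner input = (K'⊕ipad) ∥ m → 64 + 258 = 322 bytes.

322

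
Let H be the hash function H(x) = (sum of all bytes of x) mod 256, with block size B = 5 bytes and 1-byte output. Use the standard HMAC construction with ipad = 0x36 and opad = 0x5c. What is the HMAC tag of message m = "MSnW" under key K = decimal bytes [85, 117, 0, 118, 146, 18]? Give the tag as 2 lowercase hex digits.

37

Key decimal bytes [85, 117, 0, 118, 146, 18] = 55 75 00 76 92 12 is 6 bytes > B = 5, so hash it first: H(key) = e4, then zero-pad to 5 bytes: K' = e4 00 00 00 00.
K' ⊕ ipad = d2 36 36 36 36.  K' ⊕ opad = b8 5c 5c 5c 5c.
Inner input = (K'⊕ipad) ∥ m = d2 36 36 36 36 ∥ 4d 53 6e 57.
Inner hash: sum = 210+54+54+54+54+77+83+110+87 = 783; mod 256 = 15 → 0f.
Outer input = (K'⊕opad) ∥ inner = b8 5c 5c 5c 5c ∥ 0f.
Outer hash (tag): sum = 184+92+92+92+92+15 = 567; mod 256 = 55 → 37.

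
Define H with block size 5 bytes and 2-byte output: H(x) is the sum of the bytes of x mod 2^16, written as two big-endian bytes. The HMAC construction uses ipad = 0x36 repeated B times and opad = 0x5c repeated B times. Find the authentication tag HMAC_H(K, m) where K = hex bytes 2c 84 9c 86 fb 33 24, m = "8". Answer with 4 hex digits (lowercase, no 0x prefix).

020d

Key hex bytes 2c 84 9c 86 fb 33 24 is 7 bytes > B = 5, so hash it first: H(key) = 03 24, then zero-pad to 5 bytes: K' = 03 24 00 00 00.
K' ⊕ ipad = 35 12 36 36 36.  K' ⊕ opad = 5f 78 5c 5c 5c.
Inner input = (K'⊕ipad) ∥ m = 35 12 36 36 36 ∥ 38.
Inner hash: sum = 53+18+54+54+54+56 = 289 → 01 21.
Outer input = (K'⊕opad) ∥ inner = 5f 78 5c 5c 5c ∥ 01 21.
Outer hash (tag): sum = 95+120+92+92+92+1+33 = 525 → 02 0d.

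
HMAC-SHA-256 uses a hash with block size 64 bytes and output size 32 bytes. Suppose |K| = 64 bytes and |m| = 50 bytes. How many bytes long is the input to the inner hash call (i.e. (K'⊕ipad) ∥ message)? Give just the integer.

114

Key is 64 ≤ 64 bytes, zero-padded: |K'| = 64.
Inner input = (K'⊕ipad) ∥ m → 64 + 50 = 114 bytes.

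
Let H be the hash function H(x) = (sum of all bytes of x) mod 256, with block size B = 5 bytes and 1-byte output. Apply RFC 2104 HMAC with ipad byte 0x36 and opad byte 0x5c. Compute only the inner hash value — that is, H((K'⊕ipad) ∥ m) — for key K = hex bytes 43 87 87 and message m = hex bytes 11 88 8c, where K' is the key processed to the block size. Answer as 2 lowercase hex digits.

Key hex bytes 43 87 87 is 3 bytes ≤ B = 5; zero-pad to 5 bytes: K' = 43 87 87 00 00.
K' ⊕ ipad = 75 b1 b1 36 36.
Inner input = 75 b1 b1 36 36 ∥ 11 88 8c.
Inner hash: sum = 117+177+177+54+54+17+136+140 = 872; mod 256 = 104 → 68.

68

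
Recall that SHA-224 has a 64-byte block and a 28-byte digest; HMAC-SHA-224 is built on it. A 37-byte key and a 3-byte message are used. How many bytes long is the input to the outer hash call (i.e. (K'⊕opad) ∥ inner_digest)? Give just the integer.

Key is 37 ≤ 64 bytes, zero-padded: |K'| = 64.
Outer input = (K'⊕opad) ∥ H(inner) → 64 + 28 = 92 bytes.

92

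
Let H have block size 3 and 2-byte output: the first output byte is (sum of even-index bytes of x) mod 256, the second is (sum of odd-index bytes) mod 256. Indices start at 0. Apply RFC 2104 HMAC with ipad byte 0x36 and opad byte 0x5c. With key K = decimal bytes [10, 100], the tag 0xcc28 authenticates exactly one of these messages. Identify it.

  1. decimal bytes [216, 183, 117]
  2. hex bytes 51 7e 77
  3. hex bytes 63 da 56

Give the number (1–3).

Key decimal bytes [10, 100] = 0a 64 is 2 bytes ≤ B = 3; zero-pad to 3 bytes: K' = 0a 64 00.
K' ⊕ ipad = 3c 52 36; K' ⊕ opad = 56 38 5c.
m1: inner = H(3c 52 36 d8 b7 75) = 29 9f; tag = H(56 38 5c 29 9f) = 5161
m2: inner = H(3c 52 36 51 7e 77) = f0 1a; tag = H(56 38 5c f0 1a) = cc28 ← matches
m3: inner = H(3c 52 36 63 da 56) = 4c 0b; tag = H(56 38 5c 4c 0b) = bd84

2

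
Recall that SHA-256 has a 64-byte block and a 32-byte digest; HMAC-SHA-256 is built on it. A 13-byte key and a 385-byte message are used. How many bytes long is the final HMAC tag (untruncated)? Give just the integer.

32

The tag is one SHA-256 digest: 32 bytes.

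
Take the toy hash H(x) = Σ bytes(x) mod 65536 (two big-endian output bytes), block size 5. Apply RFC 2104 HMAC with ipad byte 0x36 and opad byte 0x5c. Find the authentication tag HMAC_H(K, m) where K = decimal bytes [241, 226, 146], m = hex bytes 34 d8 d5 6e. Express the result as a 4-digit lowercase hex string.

03ef

Key decimal bytes [241, 226, 146] = f1 e2 92 is 3 bytes ≤ B = 5; zero-pad to 5 bytes: K' = f1 e2 92 00 00.
K' ⊕ ipad = c7 d4 a4 36 36.  K' ⊕ opad = ad be ce 5c 5c.
Inner input = (K'⊕ipad) ∥ m = c7 d4 a4 36 36 ∥ 34 d8 d5 6e.
Inner hash: sum = 199+212+164+54+54+52+216+213+110 = 1274 → 04 fa.
Outer input = (K'⊕opad) ∥ inner = ad be ce 5c 5c ∥ 04 fa.
Outer hash (tag): sum = 173+190+206+92+92+4+250 = 1007 → 03 ef.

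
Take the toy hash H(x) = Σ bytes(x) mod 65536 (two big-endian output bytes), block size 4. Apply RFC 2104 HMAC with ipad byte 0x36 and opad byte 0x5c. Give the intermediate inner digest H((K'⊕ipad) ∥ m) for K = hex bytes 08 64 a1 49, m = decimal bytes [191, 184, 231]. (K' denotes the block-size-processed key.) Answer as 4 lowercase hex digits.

0404

Key hex bytes 08 64 a1 49 is exactly B = 4 bytes: K' = 08 64 a1 49.
K' ⊕ ipad = 3e 52 97 7f.
Inner input = 3e 52 97 7f ∥ bf b8 e7.
Inner hash: sum = 62+82+151+127+191+184+231 = 1028 → 04 04.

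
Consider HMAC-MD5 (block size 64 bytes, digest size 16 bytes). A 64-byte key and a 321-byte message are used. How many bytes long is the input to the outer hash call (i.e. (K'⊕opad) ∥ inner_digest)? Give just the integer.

Key is 64 ≤ 64 bytes, zero-padded: |K'| = 64.
Outer input = (K'⊕opad) ∥ H(inner) → 64 + 16 = 80 bytes.

80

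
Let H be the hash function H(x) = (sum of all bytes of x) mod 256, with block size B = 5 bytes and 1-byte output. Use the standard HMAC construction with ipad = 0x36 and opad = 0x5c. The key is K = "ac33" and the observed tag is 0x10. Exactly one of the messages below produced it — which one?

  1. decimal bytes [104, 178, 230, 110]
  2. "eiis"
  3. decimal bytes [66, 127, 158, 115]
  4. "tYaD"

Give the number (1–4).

1

Key "ac33" = 61 63 33 33 is 4 bytes ≤ B = 5; zero-pad to 5 bytes: K' = 61 63 33 33 00.
K' ⊕ ipad = 57 55 05 05 36; K' ⊕ opad = 3d 3f 6f 6f 5c.
m1: inner = H(57 55 05 05 36 68 b2 e6 6e) = 5a; tag = H(3d 3f 6f 6f 5c 5a) = 10 ← matches
m2: inner = H(57 55 05 05 36 65 69 69 73) = 96; tag = H(3d 3f 6f 6f 5c 96) = 4c
m3: inner = H(57 55 05 05 36 42 7f 9e 73) = be; tag = H(3d 3f 6f 6f 5c be) = 74
m4: inner = H(57 55 05 05 36 74 59 61 44) = 5e; tag = H(3d 3f 6f 6f 5c 5e) = 14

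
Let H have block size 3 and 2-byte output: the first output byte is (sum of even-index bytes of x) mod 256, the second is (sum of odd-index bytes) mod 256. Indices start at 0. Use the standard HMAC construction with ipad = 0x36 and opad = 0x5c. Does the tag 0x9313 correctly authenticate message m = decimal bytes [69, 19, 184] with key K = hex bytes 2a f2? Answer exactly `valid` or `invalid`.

valid

Key hex bytes 2a f2 is 2 bytes ≤ B = 3; zero-pad to 3 bytes: K' = 2a f2 00.
K' ⊕ ipad = 1c c4 36; K' ⊕ opad = 76 ae 5c.
Inner hash: even-index sum = 101 mod 256 = 101; odd-index sum = 449 mod 256 = 193 → 65 c1.
Outer hash (recomputed tag): even-index sum = 403 mod 256 = 147; odd-index sum = 275 mod 256 = 19 → 93 13.
Recomputed tag = 9313; claimed = 9313 → match.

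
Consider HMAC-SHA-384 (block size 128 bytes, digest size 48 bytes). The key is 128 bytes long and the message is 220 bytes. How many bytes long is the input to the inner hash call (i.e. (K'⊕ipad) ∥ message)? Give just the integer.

Key is 128 ≤ 128 bytes, zero-padded: |K'| = 128.
Inner input = (K'⊕ipad) ∥ m → 128 + 220 = 348 bytes.

348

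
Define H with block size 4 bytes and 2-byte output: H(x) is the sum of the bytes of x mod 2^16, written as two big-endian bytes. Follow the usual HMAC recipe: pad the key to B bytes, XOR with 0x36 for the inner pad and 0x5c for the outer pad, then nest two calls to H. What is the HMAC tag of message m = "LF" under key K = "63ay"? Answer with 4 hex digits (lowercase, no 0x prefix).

0179

Key "63ay" = 36 33 61 79 is exactly B = 4 bytes: K' = 36 33 61 79.
K' ⊕ ipad = 00 05 57 4f.  K' ⊕ opad = 6a 6f 3d 25.
Inner input = (K'⊕ipad) ∥ m = 00 05 57 4f ∥ 4c 46.
Inner hash: sum = 0+5+87+79+76+70 = 317 → 01 3d.
Outer input = (K'⊕opad) ∥ inner = 6a 6f 3d 25 ∥ 01 3d.
Outer hash (tag): sum = 106+111+61+37+1+61 = 377 → 01 79.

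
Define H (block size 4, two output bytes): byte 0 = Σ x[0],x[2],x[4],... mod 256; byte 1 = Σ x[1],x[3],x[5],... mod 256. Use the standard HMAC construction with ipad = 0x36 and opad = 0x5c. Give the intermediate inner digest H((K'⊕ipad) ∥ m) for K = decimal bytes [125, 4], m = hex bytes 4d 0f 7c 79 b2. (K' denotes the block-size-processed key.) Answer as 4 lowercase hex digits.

fcf0

Key decimal bytes [125, 4] = 7d 04 is 2 bytes ≤ B = 4; zero-pad to 4 bytes: K' = 7d 04 00 00.
K' ⊕ ipad = 4b 32 36 36.
Inner input = 4b 32 36 36 ∥ 4d 0f 7c 79 b2.
Inner hash: even-index sum = 508 mod 256 = 252; odd-index sum = 240 mod 256 = 240 → fc f0.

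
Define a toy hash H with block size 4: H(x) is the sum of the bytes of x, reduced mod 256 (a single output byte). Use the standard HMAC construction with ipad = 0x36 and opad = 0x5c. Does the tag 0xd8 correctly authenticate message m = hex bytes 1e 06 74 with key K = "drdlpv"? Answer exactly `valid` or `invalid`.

Key "drdlpv" = 64 72 64 6c 70 76 is 6 bytes > B = 4, so hash it first: H(key) = 8c, then zero-pad to 4 bytes: K' = 8c 00 00 00.
K' ⊕ ipad = ba 36 36 36; K' ⊕ opad = d0 5c 5c 5c.
Inner hash: sum = 186+54+54+54+30+6+116 = 500; mod 256 = 244 → f4.
Outer hash (recomputed tag): sum = 208+92+92+92+244 = 728; mod 256 = 216 → d8.
Recomputed tag = d8; claimed = d8 → match.

valid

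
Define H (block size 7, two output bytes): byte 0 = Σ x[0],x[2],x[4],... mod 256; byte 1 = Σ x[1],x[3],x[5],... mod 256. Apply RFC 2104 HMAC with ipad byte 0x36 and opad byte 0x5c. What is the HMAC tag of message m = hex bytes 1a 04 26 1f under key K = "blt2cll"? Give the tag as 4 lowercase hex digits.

cd36

Key "blt2cll" = 62 6c 74 32 63 6c 6c is exactly B = 7 bytes: K' = 62 6c 74 32 63 6c 6c.
K' ⊕ ipad = 54 5a 42 04 55 5a 5a.  K' ⊕ opad = 3e 30 28 6e 3f 30 30.
Inner input = (K'⊕ipad) ∥ m = 54 5a 42 04 55 5a 5a ∥ 1a 04 26 1f.
Inner hash: even-index sum = 360 mod 256 = 104; odd-index sum = 248 mod 256 = 248 → 68 f8.
Outer input = (K'⊕opad) ∥ inner = 3e 30 28 6e 3f 30 30 ∥ 68 f8.
Outer hash (tag): even-index sum = 461 mod 256 = 205; odd-index sum = 310 mod 256 = 54 → cd 36.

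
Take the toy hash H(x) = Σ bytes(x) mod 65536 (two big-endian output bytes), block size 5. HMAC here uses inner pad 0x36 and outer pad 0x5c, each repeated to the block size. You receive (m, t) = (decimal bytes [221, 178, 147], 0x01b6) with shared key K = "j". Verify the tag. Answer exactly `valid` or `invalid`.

invalid

Key "j" = 6a is 1 byte ≤ B = 5; zero-pad to 5 bytes: K' = 6a 00 00 00 00.
K' ⊕ ipad = 5c 36 36 36 36; K' ⊕ opad = 36 5c 5c 5c 5c.
Inner hash: sum = 92+54+54+54+54+221+178+147 = 854 → 03 56.
Outer hash (recomputed tag): sum = 54+92+92+92+92+3+86 = 511 → 01 ff.
Recomputed tag = 01ff; claimed = 01b6 → mismatch.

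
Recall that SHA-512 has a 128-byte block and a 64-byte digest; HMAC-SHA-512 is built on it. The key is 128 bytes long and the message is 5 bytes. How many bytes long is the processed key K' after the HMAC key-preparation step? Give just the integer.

Key is 128 ≤ 128 bytes, zero-padded: |K'| = 128.

128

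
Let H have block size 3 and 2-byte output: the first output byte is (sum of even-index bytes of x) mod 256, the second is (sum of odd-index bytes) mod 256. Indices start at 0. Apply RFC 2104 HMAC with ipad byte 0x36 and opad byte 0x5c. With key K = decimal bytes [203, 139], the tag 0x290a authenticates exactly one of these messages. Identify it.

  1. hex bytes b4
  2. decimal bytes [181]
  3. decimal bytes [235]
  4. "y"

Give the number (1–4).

Key decimal bytes [203, 139] = cb 8b is 2 bytes ≤ B = 3; zero-pad to 3 bytes: K' = cb 8b 00.
K' ⊕ ipad = fd bd 36; K' ⊕ opad = 97 d7 5c.
m1: inner = H(fd bd 36 b4) = 33 71; tag = H(97 d7 5c 33 71) = 640a
m2: inner = H(fd bd 36 b5) = 33 72; tag = H(97 d7 5c 33 72) = 650a
m3: inner = H(fd bd 36 eb) = 33 a8; tag = H(97 d7 5c 33 a8) = 9b0a
m4: inner = H(fd bd 36 79) = 33 36; tag = H(97 d7 5c 33 36) = 290a ← matches

4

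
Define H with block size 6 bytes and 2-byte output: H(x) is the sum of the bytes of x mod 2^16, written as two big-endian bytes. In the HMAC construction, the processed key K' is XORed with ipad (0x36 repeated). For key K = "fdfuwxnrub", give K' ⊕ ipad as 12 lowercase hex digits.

Key "fdfuwxnrub" = 66 64 66 75 77 78 6e 72 75 62 is 10 bytes > B = 6, so hash it first: H(key) = 04 4b, then zero-pad to 6 bytes: K' = 04 4b 00 00 00 00.
XOR each byte with 0x36: 04⊕36=32, 4b⊕36=7d, 00⊕36=36, 00⊕36=36, 00⊕36=36, 00⊕36=36.

327d36363636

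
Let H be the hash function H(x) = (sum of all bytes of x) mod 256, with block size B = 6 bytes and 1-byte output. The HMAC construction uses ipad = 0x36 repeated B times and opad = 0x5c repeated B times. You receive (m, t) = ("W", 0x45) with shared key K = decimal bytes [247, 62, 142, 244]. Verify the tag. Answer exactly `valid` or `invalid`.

valid

Key decimal bytes [247, 62, 142, 244] = f7 3e 8e f4 is 4 bytes ≤ B = 6; zero-pad to 6 bytes: K' = f7 3e 8e f4 00 00.
K' ⊕ ipad = c1 08 b8 c2 36 36; K' ⊕ opad = ab 62 d2 a8 5c 5c.
Inner hash: sum = 193+8+184+194+54+54+87 = 774; mod 256 = 6 → 06.
Outer hash (recomputed tag): sum = 171+98+210+168+92+92+6 = 837; mod 256 = 69 → 45.
Recomputed tag = 45; claimed = 45 → match.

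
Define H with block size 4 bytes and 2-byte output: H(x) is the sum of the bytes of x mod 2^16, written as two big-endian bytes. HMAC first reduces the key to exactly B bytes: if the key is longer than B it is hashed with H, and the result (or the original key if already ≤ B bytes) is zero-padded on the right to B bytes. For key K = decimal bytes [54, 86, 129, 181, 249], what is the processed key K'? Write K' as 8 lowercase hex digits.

|K| = 5 > B = 4, so first hash the key.
H(K): sum = 54+86+129+181+249 = 699 → 02 bb.
Zero-pad H(K) = 02 bb to 4 bytes: K' = 02 bb 00 00.

02bb0000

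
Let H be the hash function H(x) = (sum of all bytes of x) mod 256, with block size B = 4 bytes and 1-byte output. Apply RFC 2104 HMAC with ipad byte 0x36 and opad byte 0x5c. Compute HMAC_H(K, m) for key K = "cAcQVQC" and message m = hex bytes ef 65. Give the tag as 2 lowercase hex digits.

Key "cAcQVQC" = 63 41 63 51 56 51 43 is 7 bytes > B = 4, so hash it first: H(key) = 42, then zero-pad to 4 bytes: K' = 42 00 00 00.
K' ⊕ ipad = 74 36 36 36.  K' ⊕ opad = 1e 5c 5c 5c.
Inner input = (K'⊕ipad) ∥ m = 74 36 36 36 ∥ ef 65.
Inner hash: sum = 116+54+54+54+239+101 = 618; mod 256 = 106 → 6a.
Outer input = (K'⊕opad) ∥ inner = 1e 5c 5c 5c ∥ 6a.
Outer hash (tag): sum = 30+92+92+92+106 = 412; mod 256 = 156 → 9c.

9c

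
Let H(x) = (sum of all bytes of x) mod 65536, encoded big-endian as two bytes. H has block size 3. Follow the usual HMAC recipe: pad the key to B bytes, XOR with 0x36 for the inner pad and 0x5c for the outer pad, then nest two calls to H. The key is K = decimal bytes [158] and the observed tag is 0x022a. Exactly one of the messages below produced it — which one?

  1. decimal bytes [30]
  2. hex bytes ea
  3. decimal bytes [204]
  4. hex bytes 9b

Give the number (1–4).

Key decimal bytes [158] = 9e is 1 byte ≤ B = 3; zero-pad to 3 bytes: K' = 9e 00 00.
K' ⊕ ipad = a8 36 36; K' ⊕ opad = c2 5c 5c.
m1: inner = H(a8 36 36 1e) = 01 32; tag = H(c2 5c 5c 01 32) = 01ad
m2: inner = H(a8 36 36 ea) = 01 fe; tag = H(c2 5c 5c 01 fe) = 0279
m3: inner = H(a8 36 36 cc) = 01 e0; tag = H(c2 5c 5c 01 e0) = 025b
m4: inner = H(a8 36 36 9b) = 01 af; tag = H(c2 5c 5c 01 af) = 022a ← matches

4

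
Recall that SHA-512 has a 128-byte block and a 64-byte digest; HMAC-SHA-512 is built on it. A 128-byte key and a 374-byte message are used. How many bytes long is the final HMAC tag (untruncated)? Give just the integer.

64

The tag is one SHA-512 digest: 64 bytes.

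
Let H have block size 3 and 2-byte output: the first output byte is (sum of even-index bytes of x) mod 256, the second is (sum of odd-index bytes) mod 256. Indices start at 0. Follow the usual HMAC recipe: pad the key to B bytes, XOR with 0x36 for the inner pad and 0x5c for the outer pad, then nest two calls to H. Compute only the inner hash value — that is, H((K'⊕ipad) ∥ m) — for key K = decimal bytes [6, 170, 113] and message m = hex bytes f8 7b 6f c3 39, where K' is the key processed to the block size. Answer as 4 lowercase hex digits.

Key decimal bytes [6, 170, 113] = 06 aa 71 is exactly B = 3 bytes: K' = 06 aa 71.
K' ⊕ ipad = 30 9c 47.
Inner input = 30 9c 47 ∥ f8 7b 6f c3 39.
Inner hash: even-index sum = 437 mod 256 = 181; odd-index sum = 572 mod 256 = 60 → b5 3c.

b53c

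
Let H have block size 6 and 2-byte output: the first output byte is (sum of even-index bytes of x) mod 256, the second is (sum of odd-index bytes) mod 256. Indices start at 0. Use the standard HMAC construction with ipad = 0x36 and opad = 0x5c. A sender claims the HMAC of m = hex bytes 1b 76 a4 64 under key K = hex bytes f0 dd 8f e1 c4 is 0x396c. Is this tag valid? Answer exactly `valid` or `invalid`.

invalid

Key hex bytes f0 dd 8f e1 c4 is 5 bytes ≤ B = 6; zero-pad to 6 bytes: K' = f0 dd 8f e1 c4 00.
K' ⊕ ipad = c6 eb b9 d7 f2 36; K' ⊕ opad = ac 81 d3 bd 98 5c.
Inner hash: even-index sum = 816 mod 256 = 48; odd-index sum = 722 mod 256 = 210 → 30 d2.
Outer hash (recomputed tag): even-index sum = 583 mod 256 = 71; odd-index sum = 620 mod 256 = 108 → 47 6c.
Recomputed tag = 476c; claimed = 396c → mismatch.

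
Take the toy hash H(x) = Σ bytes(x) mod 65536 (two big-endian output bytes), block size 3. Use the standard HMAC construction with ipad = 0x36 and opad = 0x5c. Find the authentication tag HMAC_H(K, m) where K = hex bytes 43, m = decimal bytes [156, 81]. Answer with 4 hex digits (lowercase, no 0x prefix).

Key hex bytes 43 is 1 byte ≤ B = 3; zero-pad to 3 bytes: K' = 43 00 00.
K' ⊕ ipad = 75 36 36.  K' ⊕ opad = 1f 5c 5c.
Inner input = (K'⊕ipad) ∥ m = 75 36 36 ∥ 9c 51.
Inner hash: sum = 117+54+54+156+81 = 462 → 01 ce.
Outer input = (K'⊕opad) ∥ inner = 1f 5c 5c ∥ 01 ce.
Outer hash (tag): sum = 31+92+92+1+206 = 422 → 01 a6.

01a6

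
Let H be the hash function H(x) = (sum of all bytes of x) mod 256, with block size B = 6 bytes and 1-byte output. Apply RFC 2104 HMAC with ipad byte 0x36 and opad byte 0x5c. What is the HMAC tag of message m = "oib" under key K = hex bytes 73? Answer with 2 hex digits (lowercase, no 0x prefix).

88

Key hex bytes 73 is 1 byte ≤ B = 6; zero-pad to 6 bytes: K' = 73 00 00 00 00 00.
K' ⊕ ipad = 45 36 36 36 36 36.  K' ⊕ opad = 2f 5c 5c 5c 5c 5c.
Inner input = (K'⊕ipad) ∥ m = 45 36 36 36 36 36 ∥ 6f 69 62.
Inner hash: sum = 69+54+54+54+54+54+111+105+98 = 653; mod 256 = 141 → 8d.
Outer input = (K'⊕opad) ∥ inner = 2f 5c 5c 5c 5c 5c ∥ 8d.
Outer hash (tag): sum = 47+92+92+92+92+92+141 = 648; mod 256 = 136 → 88.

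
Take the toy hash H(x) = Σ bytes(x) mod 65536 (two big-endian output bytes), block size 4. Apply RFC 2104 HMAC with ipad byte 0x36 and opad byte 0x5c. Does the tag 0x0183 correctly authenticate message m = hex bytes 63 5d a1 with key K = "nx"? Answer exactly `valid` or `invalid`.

Key "nx" = 6e 78 is 2 bytes ≤ B = 4; zero-pad to 4 bytes: K' = 6e 78 00 00.
K' ⊕ ipad = 58 4e 36 36; K' ⊕ opad = 32 24 5c 5c.
Inner hash: sum = 88+78+54+54+99+93+161 = 627 → 02 73.
Outer hash (recomputed tag): sum = 50+36+92+92+2+115 = 387 → 01 83.
Recomputed tag = 0183; claimed = 0183 → match.

valid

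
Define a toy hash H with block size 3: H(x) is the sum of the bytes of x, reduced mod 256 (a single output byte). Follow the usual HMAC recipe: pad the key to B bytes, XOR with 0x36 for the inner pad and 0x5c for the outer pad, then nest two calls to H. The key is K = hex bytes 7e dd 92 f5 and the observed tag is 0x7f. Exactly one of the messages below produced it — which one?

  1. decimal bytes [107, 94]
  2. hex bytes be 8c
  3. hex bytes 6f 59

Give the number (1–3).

1

Key hex bytes 7e dd 92 f5 is 4 bytes > B = 3, so hash it first: H(key) = e2, then zero-pad to 3 bytes: K' = e2 00 00.
K' ⊕ ipad = d4 36 36; K' ⊕ opad = be 5c 5c.
m1: inner = H(d4 36 36 6b 5e) = 09; tag = H(be 5c 5c 09) = 7f ← matches
m2: inner = H(d4 36 36 be 8c) = 8a; tag = H(be 5c 5c 8a) = 00
m3: inner = H(d4 36 36 6f 59) = 08; tag = H(be 5c 5c 08) = 7e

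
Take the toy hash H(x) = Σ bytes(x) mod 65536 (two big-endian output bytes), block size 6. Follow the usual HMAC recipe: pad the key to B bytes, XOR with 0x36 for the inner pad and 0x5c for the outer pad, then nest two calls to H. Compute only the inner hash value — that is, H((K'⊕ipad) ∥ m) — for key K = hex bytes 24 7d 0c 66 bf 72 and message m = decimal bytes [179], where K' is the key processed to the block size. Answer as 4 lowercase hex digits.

Key hex bytes 24 7d 0c 66 bf 72 is exactly B = 6 bytes: K' = 24 7d 0c 66 bf 72.
K' ⊕ ipad = 12 4b 3a 50 89 44.
Inner input = 12 4b 3a 50 89 44 ∥ b3.
Inner hash: sum = 18+75+58+80+137+68+179 = 615 → 02 67.

0267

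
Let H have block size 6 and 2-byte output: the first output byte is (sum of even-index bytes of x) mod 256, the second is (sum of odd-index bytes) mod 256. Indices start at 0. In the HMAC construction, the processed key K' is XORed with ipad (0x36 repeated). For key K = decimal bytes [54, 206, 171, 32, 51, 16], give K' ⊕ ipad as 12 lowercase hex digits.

00f89d160526

Key decimal bytes [54, 206, 171, 32, 51, 16] = 36 ce ab 20 33 10 is exactly B = 6 bytes: K' = 36 ce ab 20 33 10.
XOR each byte with 0x36: 36⊕36=00, ce⊕36=f8, ab⊕36=9d, 20⊕36=16, 33⊕36=05, 10⊕36=26.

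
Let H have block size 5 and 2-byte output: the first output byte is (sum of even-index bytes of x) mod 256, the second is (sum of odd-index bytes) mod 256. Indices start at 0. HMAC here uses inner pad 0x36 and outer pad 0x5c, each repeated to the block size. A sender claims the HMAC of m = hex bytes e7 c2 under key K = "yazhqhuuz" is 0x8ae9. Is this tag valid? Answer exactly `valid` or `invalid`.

invalid

Key "yazhqhuuz" = 79 61 7a 68 71 68 75 75 7a is 9 bytes > B = 5, so hash it first: H(key) = 53 a6, then zero-pad to 5 bytes: K' = 53 a6 00 00 00.
K' ⊕ ipad = 65 90 36 36 36; K' ⊕ opad = 0f fa 5c 5c 5c.
Inner hash: even-index sum = 403 mod 256 = 147; odd-index sum = 429 mod 256 = 173 → 93 ad.
Outer hash (recomputed tag): even-index sum = 372 mod 256 = 116; odd-index sum = 489 mod 256 = 233 → 74 e9.
Recomputed tag = 74e9; claimed = 8ae9 → mismatch.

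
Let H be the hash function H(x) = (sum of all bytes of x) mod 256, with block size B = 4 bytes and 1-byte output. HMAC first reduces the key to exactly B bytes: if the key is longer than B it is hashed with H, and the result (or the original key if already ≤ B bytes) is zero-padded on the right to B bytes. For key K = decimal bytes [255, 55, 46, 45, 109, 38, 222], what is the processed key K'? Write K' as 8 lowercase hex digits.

|K| = 7 > B = 4, so first hash the key.
H(K): sum = 255+55+46+45+109+38+222 = 770; mod 256 = 2 → 02.
Zero-pad H(K) = 02 to 4 bytes: K' = 02 00 00 00.

02000000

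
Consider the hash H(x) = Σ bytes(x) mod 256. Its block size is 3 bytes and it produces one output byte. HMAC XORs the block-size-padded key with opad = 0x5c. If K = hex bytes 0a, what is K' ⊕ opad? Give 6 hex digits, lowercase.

565c5c

Key hex bytes 0a is 1 byte ≤ B = 3; zero-pad to 3 bytes: K' = 0a 00 00.
XOR each byte with 0x5c: 0a⊕5c=56, 00⊕5c=5c, 00⊕5c=5c.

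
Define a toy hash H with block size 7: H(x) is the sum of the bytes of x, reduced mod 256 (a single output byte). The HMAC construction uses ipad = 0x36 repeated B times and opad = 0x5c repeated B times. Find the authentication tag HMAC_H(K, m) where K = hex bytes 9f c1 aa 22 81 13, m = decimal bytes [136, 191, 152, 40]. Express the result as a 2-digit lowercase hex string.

Key hex bytes 9f c1 aa 22 81 13 is 6 bytes ≤ B = 7; zero-pad to 7 bytes: K' = 9f c1 aa 22 81 13 00.
K' ⊕ ipad = a9 f7 9c 14 b7 25 36.  K' ⊕ opad = c3 9d f6 7e dd 4f 5c.
Inner input = (K'⊕ipad) ∥ m = a9 f7 9c 14 b7 25 36 ∥ 88 bf 98 28.
Inner hash: sum = 169+247+156+20+183+37+54+136+191+152+40 = 1385; mod 256 = 105 → 69.
Outer input = (K'⊕opad) ∥ inner = c3 9d f6 7e dd 4f 5c ∥ 69.
Outer hash (tag): sum = 195+157+246+126+221+79+92+105 = 1221; mod 256 = 197 → c5.

c5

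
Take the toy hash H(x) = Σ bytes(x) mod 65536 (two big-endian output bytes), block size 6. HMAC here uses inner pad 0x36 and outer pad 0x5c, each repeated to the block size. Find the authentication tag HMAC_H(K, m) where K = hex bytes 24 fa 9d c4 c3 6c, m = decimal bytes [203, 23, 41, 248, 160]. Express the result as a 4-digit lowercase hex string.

03b9

Key hex bytes 24 fa 9d c4 c3 6c is exactly B = 6 bytes: K' = 24 fa 9d c4 c3 6c.
K' ⊕ ipad = 12 cc ab f2 f5 5a.  K' ⊕ opad = 78 a6 c1 98 9f 30.
Inner input = (K'⊕ipad) ∥ m = 12 cc ab f2 f5 5a ∥ cb 17 29 f8 a0.
Inner hash: sum = 18+204+171+242+245+90+203+23+41+248+160 = 1645 → 06 6d.
Outer input = (K'⊕opad) ∥ inner = 78 a6 c1 98 9f 30 ∥ 06 6d.
Outer hash (tag): sum = 120+166+193+152+159+48+6+109 = 953 → 03 b9.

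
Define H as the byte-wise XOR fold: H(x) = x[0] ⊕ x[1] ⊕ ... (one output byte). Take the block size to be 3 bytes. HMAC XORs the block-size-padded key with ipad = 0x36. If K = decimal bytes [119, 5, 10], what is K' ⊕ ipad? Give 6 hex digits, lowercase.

Key decimal bytes [119, 5, 10] = 77 05 0a is exactly B = 3 bytes: K' = 77 05 0a.
XOR each byte with 0x36: 77⊕36=41, 05⊕36=33, 0a⊕36=3c.

41333c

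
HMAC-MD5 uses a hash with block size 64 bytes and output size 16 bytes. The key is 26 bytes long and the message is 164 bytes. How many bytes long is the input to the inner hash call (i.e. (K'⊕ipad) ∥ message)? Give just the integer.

Key is 26 ≤ 64 bytes, zero-padded: |K'| = 64.
Inner input = (K'⊕ipad) ∥ m → 64 + 164 = 228 bytes.

228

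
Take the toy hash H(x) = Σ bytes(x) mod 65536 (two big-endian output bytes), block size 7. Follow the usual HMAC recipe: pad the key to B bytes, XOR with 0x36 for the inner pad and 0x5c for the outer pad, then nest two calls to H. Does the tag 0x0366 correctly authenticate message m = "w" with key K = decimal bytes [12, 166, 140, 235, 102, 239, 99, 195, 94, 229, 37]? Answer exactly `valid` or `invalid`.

Key decimal bytes [12, 166, 140, 235, 102, 239, 99, 195, 94, 229, 37] = 0c a6 8c eb 66 ef 63 c3 5e e5 25 is 11 bytes > B = 7, so hash it first: H(key) = 06 0c, then zero-pad to 7 bytes: K' = 06 0c 00 00 00 00 00.
K' ⊕ ipad = 30 3a 36 36 36 36 36; K' ⊕ opad = 5a 50 5c 5c 5c 5c 5c.
Inner hash: sum = 48+58+54+54+54+54+54+119 = 495 → 01 ef.
Outer hash (recomputed tag): sum = 90+80+92+92+92+92+92+1+239 = 870 → 03 66.
Recomputed tag = 0366; claimed = 0366 → match.

valid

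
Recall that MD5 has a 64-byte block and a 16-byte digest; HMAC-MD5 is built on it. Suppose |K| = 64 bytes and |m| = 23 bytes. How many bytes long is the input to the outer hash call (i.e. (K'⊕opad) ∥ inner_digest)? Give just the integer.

80

Key is 64 ≤ 64 bytes, zero-padded: |K'| = 64.
Outer input = (K'⊕opad) ∥ H(inner) → 64 + 16 = 80 bytes.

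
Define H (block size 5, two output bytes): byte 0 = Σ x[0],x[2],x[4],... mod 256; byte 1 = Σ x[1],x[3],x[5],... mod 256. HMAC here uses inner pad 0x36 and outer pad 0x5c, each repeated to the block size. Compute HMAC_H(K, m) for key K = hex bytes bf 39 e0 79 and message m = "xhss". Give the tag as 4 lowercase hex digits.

44fa

Key hex bytes bf 39 e0 79 is 4 bytes ≤ B = 5; zero-pad to 5 bytes: K' = bf 39 e0 79 00.
K' ⊕ ipad = 89 0f d6 4f 36.  K' ⊕ opad = e3 65 bc 25 5c.
Inner input = (K'⊕ipad) ∥ m = 89 0f d6 4f 36 ∥ 78 68 73 73.
Inner hash: even-index sum = 624 mod 256 = 112; odd-index sum = 329 mod 256 = 73 → 70 49.
Outer input = (K'⊕opad) ∥ inner = e3 65 bc 25 5c ∥ 70 49.
Outer hash (tag): even-index sum = 580 mod 256 = 68; odd-index sum = 250 mod 256 = 250 → 44 fa.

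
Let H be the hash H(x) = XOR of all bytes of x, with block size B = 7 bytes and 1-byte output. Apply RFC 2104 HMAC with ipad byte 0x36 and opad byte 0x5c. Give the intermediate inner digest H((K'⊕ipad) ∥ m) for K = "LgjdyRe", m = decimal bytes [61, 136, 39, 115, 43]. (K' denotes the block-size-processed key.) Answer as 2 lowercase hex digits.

97

Key "LgjdyRe" = 4c 67 6a 64 79 52 65 is exactly B = 7 bytes: K' = 4c 67 6a 64 79 52 65.
K' ⊕ ipad = 7a 51 5c 52 4f 64 53.
Inner input = 7a 51 5c 52 4f 64 53 ∥ 3d 88 27 73 2b.
Inner hash: XOR 7a⊕51⊕5c⊕52⊕4f⊕64⊕53⊕3d⊕88⊕27⊕73⊕2b = 97.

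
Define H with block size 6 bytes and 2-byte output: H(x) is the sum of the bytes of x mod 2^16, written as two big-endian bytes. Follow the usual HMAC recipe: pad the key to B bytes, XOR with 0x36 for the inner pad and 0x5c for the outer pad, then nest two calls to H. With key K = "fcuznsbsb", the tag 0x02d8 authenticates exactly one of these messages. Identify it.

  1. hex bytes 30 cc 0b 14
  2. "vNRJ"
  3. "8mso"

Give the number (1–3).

Key "fcuznsbsb" = 66 63 75 7a 6e 73 62 73 62 is 9 bytes > B = 6, so hash it first: H(key) = 03 d0, then zero-pad to 6 bytes: K' = 03 d0 00 00 00 00.
K' ⊕ ipad = 35 e6 36 36 36 36; K' ⊕ opad = 5f 8c 5c 5c 5c 5c.
m1: inner = H(35 e6 36 36 36 36 30 cc 0b 14) = 03 0e; tag = H(5f 8c 5c 5c 5c 5c 03 0e) = 026c
m2: inner = H(35 e6 36 36 36 36 76 4e 52 4a) = 03 53; tag = H(5f 8c 5c 5c 5c 5c 03 53) = 02b1
m3: inner = H(35 e6 36 36 36 36 38 6d 73 6f) = 03 7a; tag = H(5f 8c 5c 5c 5c 5c 03 7a) = 02d8 ← matches

3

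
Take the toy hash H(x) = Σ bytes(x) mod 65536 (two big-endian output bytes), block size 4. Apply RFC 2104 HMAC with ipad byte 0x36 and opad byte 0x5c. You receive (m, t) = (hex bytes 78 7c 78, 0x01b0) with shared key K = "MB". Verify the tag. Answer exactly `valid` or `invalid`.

valid

Key "MB" = 4d 42 is 2 bytes ≤ B = 4; zero-pad to 4 bytes: K' = 4d 42 00 00.
K' ⊕ ipad = 7b 74 36 36; K' ⊕ opad = 11 1e 5c 5c.
Inner hash: sum = 123+116+54+54+120+124+120 = 711 → 02 c7.
Outer hash (recomputed tag): sum = 17+30+92+92+2+199 = 432 → 01 b0.
Recomputed tag = 01b0; claimed = 01b0 → match.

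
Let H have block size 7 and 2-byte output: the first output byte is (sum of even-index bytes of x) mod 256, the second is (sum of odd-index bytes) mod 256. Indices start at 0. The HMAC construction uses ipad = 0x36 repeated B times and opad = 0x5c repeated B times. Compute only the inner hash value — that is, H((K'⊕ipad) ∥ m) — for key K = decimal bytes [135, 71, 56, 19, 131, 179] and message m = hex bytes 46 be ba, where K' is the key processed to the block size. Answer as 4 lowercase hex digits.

Key decimal bytes [135, 71, 56, 19, 131, 179] = 87 47 38 13 83 b3 is 6 bytes ≤ B = 7; zero-pad to 7 bytes: K' = 87 47 38 13 83 b3 00.
K' ⊕ ipad = b1 71 0e 25 b5 85 36.
Inner input = b1 71 0e 25 b5 85 36 ∥ 46 be ba.
Inner hash: even-index sum = 616 mod 256 = 104; odd-index sum = 539 mod 256 = 27 → 68 1b.

681b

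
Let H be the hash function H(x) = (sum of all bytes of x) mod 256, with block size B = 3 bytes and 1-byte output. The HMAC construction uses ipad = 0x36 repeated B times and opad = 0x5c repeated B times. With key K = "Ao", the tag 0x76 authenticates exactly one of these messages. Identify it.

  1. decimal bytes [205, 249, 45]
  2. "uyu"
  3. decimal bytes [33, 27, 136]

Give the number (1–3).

3

Key "Ao" = 41 6f is 2 bytes ≤ B = 3; zero-pad to 3 bytes: K' = 41 6f 00.
K' ⊕ ipad = 77 59 36; K' ⊕ opad = 1d 33 5c.
m1: inner = H(77 59 36 cd f9 2d) = f9; tag = H(1d 33 5c f9) = a5
m2: inner = H(77 59 36 75 79 75) = 69; tag = H(1d 33 5c 69) = 15
m3: inner = H(77 59 36 21 1b 88) = ca; tag = H(1d 33 5c ca) = 76 ← matches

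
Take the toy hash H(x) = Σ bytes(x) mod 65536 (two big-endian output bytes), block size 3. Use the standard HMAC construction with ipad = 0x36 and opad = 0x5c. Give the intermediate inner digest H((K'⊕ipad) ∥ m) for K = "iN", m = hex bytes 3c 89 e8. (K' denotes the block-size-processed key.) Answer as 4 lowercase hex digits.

02ba

Key "iN" = 69 4e is 2 bytes ≤ B = 3; zero-pad to 3 bytes: K' = 69 4e 00.
K' ⊕ ipad = 5f 78 36.
Inner input = 5f 78 36 ∥ 3c 89 e8.
Inner hash: sum = 95+120+54+60+137+232 = 698 → 02 ba.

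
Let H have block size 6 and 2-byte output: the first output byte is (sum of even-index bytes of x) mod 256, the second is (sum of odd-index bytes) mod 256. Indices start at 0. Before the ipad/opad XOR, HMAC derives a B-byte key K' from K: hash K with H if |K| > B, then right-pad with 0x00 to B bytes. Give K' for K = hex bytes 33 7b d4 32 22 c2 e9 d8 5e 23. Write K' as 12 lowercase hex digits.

706a00000000

|K| = 10 > B = 6, so first hash the key.
H(K): even-index sum = 624 mod 256 = 112; odd-index sum = 618 mod 256 = 106 → 70 6a.
Zero-pad H(K) = 70 6a to 6 bytes: K' = 70 6a 00 00 00 00.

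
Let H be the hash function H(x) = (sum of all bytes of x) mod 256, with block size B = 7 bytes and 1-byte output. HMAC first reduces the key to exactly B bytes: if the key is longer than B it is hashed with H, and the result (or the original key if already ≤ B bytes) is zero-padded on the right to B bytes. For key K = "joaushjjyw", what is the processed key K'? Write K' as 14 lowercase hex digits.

4e000000000000

|K| = 10 > B = 7, so first hash the key.
H(K): sum = 106+111+97+117+115+104+106+106+121+119 = 1102; mod 256 = 78 → 4e.
Zero-pad H(K) = 4e to 7 bytes: K' = 4e 00 00 00 00 00 00.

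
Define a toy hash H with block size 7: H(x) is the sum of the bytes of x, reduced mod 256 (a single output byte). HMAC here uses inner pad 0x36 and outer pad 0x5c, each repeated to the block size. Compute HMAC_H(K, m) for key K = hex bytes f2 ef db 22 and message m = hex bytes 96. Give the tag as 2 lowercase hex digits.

Key hex bytes f2 ef db 22 is 4 bytes ≤ B = 7; zero-pad to 7 bytes: K' = f2 ef db 22 00 00 00.
K' ⊕ ipad = c4 d9 ed 14 36 36 36.  K' ⊕ opad = ae b3 87 7e 5c 5c 5c.
Inner input = (K'⊕ipad) ∥ m = c4 d9 ed 14 36 36 36 ∥ 96.
Inner hash: sum = 196+217+237+20+54+54+54+150 = 982; mod 256 = 214 → d6.
Outer input = (K'⊕opad) ∥ inner = ae b3 87 7e 5c 5c 5c ∥ d6.
Outer hash (tag): sum = 174+179+135+126+92+92+92+214 = 1104; mod 256 = 80 → 50.

50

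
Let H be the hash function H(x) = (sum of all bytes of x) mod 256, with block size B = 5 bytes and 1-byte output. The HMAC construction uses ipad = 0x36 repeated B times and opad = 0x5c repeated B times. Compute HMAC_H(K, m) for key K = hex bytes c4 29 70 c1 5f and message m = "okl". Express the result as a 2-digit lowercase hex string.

Key hex bytes c4 29 70 c1 5f is exactly B = 5 bytes: K' = c4 29 70 c1 5f.
K' ⊕ ipad = f2 1f 46 f7 69.  K' ⊕ opad = 98 75 2c 9d 03.
Inner input = (K'⊕ipad) ∥ m = f2 1f 46 f7 69 ∥ 6f 6b 6c.
Inner hash: sum = 242+31+70+247+105+111+107+108 = 1021; mod 256 = 253 → fd.
Outer input = (K'⊕opad) ∥ inner = 98 75 2c 9d 03 ∥ fd.
Outer hash (tag): sum = 152+117+44+157+3+253 = 726; mod 256 = 214 → d6.

d6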